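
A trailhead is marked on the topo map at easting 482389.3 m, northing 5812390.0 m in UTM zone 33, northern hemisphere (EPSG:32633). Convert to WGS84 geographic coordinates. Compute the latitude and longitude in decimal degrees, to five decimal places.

Zone 33N: λ₀ = 15°, k₀ = 0.9996, false easting 500000 m.
Meridian distance M = (N − FN)/k₀ = 5814715.9 m.
Inverse transverse Mercator on WGS84 gives φ = 52.46139964°, λ = 14.74079974°.

lat 52.46140°, lon 14.74080°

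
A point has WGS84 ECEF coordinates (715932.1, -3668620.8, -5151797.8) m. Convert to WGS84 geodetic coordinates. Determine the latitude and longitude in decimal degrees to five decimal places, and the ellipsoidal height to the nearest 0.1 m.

lat -54.22040°, lon -78.95750°, h 829.0 m

λ = atan2(Y, X) = -78.95750040°; p = √(X²+Y²) = 3737825.2 m.
Bowring's method on WGS84 (a = 6378137 m, b = 6356752.314 m) gives φ = -54.22040020°, h = 829.034 m.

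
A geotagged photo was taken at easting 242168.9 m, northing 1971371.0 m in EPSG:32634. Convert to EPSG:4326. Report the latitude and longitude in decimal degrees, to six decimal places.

lat 17.814800°, lon 18.567600°

Zone 34N: λ₀ = 21°, k₀ = 0.9996, false easting 500000 m.
Meridian distance M = (N − FN)/k₀ = 1972159.9 m.
Inverse transverse Mercator on WGS84 gives φ = 17.81479971°, λ = 18.56759983°.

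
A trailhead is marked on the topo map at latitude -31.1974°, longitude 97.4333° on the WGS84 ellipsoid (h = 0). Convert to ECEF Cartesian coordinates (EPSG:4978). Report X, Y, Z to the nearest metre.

WGS84: a = 6378137 m, e² = 0.006694380; N(φ) = a/√(1−e²sin²φ) = 6383872.872 m.
X = (N+h)·cosφ·cosλ = -706459.578 m; Y = (N+h)·cosφ·sinλ = 5414795.909 m; Z = (N(1−e²)+h)·sinφ = -3284633.997 m.

X -706460 m, Y 5414796 m, Z -3284634 m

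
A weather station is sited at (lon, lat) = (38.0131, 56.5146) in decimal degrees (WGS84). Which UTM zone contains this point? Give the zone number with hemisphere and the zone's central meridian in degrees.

Zone 37N, central meridian 39°

UTM zone = ⌊(λ + 180)/6⌋ + 1; 38.0131° ∈ [36°, 42°) → zone 37.
Hemisphere: N (φ ≥ 0).
Central meridian λ₀ = 6×37 − 183 = 39°.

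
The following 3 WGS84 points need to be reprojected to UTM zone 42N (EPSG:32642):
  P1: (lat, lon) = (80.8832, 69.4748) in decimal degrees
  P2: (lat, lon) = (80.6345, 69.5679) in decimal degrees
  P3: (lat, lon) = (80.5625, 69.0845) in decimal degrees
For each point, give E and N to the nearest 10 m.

UTM zone 42N: λ₀ = 69°, k₀ = 0.9996.
P1 (80.8832°, 69.4748°) → (508398.677, 8980201.340) m.
P2 (80.6345°, 69.5679°) → (510317.038, 8952457.486) m.
P3 (80.5625°, 69.0845°) → (501546.828, 8944371.580) m.

P1: E 508400 m, N 8980200 m; P2: E 510320 m, N 8952460 m; P3: E 501550 m, N 8944370 m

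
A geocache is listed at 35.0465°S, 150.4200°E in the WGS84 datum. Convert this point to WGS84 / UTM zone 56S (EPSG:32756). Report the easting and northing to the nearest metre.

Zone 56 central meridian λ₀ = 6×56 − 183 = 153°; Δλ = -2.5800°.
Transverse Mercator on WGS84 with k₀ = 0.9996 gives E = 264676.693 m, N = 6118756.558 m.

E 264677 m, N 6118757 m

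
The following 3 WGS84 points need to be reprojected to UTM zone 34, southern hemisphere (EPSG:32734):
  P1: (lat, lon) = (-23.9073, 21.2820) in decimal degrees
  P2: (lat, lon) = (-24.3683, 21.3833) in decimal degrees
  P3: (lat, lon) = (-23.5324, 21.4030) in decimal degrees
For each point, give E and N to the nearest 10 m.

P1: E 528700 m, N 7356010 m; P2: E 538870 m, N 7304940 m; P3: E 541140 m, N 7397480 m

UTM zone 34S: λ₀ = 21°, k₀ = 0.9996.
P1 (-23.9073°, 21.2820°) → (528703.110, 7356007.954) m.
P2 (-24.3683°, 21.3833°) → (538874.293, 7304942.892) m.
P3 (-23.5324°, 21.4030°) → (541136.538, 7397483.955) m.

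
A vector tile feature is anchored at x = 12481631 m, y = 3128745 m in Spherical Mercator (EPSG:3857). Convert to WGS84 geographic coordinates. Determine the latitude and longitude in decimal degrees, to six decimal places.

R = 6378137 m. λ = x/R = 112.12439898°.
φ = 2·arctan(exp(y/R)) − 90° = 2·arctan(1.63320) − 90° = 27.04219943°.

lat 27.042199°, lon 112.124399°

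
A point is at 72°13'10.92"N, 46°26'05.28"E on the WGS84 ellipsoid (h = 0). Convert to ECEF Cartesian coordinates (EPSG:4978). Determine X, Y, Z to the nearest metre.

X 1346393 m, Y 1415572 m, Z 6051217 m

WGS84: a = 6378137 m, e² = 0.006694380; N(φ) = a/√(1−e²sin²φ) = 6397583.644 m.
X = (N+h)·cosφ·cosλ = 1346392.783 m; Y = (N+h)·cosφ·sinλ = 1415572.331 m; Z = (N(1−e²)+h)·sinφ = 6051217.343 m.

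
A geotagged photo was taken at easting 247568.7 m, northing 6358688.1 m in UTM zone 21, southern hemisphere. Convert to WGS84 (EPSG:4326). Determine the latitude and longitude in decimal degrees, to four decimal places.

lat -32.8809°, lon -59.6982°

Zone 21S: λ₀ = -57°, k₀ = 0.9996, false easting 500000 m, false northing 10000000 m.
Meridian distance M = (N − FN)/k₀ = -3642769.0 m.
Inverse transverse Mercator on WGS84 gives φ = -32.88089959°, λ = -59.69819997°.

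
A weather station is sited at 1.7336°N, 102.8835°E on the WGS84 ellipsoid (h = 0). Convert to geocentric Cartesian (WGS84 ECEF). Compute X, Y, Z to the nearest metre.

WGS84: a = 6378137 m, e² = 0.006694380; N(φ) = a/√(1−e²sin²φ) = 6378156.539 m.
X = (N+h)·cosφ·cosλ = -1421482.786 m; Y = (N+h)·cosφ·sinλ = 6214743.441 m; Z = (N(1−e²)+h)·sinφ = 191662.904 m.

X -1421483 m, Y 6214743 m, Z 191663 m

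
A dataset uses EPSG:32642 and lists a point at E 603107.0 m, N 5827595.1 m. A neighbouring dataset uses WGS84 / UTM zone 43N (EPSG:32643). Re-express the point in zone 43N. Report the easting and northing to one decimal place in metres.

E 196711.9 m, N 5835929.5 m

UTM 42N → geographic: φ = 52.58859972°, λ = 70.52199928°.
UTM 43N (λ₀ = 75°) forward: E = 196711.875 m, N = 5835929.468 m.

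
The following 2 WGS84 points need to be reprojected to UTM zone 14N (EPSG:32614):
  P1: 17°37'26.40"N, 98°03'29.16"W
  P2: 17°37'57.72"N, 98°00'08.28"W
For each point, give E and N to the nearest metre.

UTM zone 14N: λ₀ = -99°, k₀ = 0.9996.
P1 (17.6240°, -98.0581°) → (599924.888, 1948835.858) m.
P2 (17.6327°, -98.0023°) → (605840.035, 1949828.818) m.

P1: E 599925 m, N 1948836 m; P2: E 605840 m, N 1949829 m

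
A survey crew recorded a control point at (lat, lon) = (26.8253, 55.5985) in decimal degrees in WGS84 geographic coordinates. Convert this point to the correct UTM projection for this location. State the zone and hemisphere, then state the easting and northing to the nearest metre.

Zone 40N: E 360727 m, N 2967855 m

Longitude 55.5985° lies in the 6° band [54°, 60°), giving zone 40; latitude is north of the equator, so 40N.
Zone 40 central meridian λ₀ = 6×40 − 183 = 57°; Δλ = -1.4015°.
Transverse Mercator on WGS84 with k₀ = 0.9996 gives E = 360727.392 m, N = 2967854.628 m.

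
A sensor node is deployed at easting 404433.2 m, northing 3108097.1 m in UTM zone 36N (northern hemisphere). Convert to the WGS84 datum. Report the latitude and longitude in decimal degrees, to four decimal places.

lat 28.0949°, lon 32.0272°

Zone 36N: λ₀ = 33°, k₀ = 0.9996, false easting 500000 m.
Meridian distance M = (N − FN)/k₀ = 3109340.8 m.
Inverse transverse Mercator on WGS84 gives φ = 28.09490008°, λ = 32.02719998°.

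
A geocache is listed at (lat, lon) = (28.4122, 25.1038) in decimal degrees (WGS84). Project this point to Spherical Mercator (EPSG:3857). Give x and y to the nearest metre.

x 2794542 m, y 3301043 m

Web Mercator is spherical with R = a = 6378137 m.
x = R·λ = 6378137 × 0.438143965 = 2794542.233 m.
y = R·ln tan(π/4 + φ/2) = 6378137 × 0.517555970 = 3301042.881 m.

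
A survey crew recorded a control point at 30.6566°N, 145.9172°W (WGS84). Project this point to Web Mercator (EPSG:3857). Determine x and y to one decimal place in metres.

Web Mercator is spherical with R = a = 6378137 m.
x = R·λ = 6378137 × -2.546735575 = -16243428.402 m.
y = R·ln tan(π/4 + φ/2) = 6378137 × 0.562583080 = 3588231.961 m.

x -16243428.4 m, y 3588232.0 m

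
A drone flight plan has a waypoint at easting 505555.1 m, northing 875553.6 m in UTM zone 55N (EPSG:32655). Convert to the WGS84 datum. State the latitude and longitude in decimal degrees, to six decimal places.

Zone 55N: λ₀ = 147°, k₀ = 0.9996, false easting 500000 m.
Meridian distance M = (N − FN)/k₀ = 875904.0 m.
Inverse transverse Mercator on WGS84 gives φ = 7.92090021°, λ = 147.05039995°.

lat 7.920900°, lon 147.050400°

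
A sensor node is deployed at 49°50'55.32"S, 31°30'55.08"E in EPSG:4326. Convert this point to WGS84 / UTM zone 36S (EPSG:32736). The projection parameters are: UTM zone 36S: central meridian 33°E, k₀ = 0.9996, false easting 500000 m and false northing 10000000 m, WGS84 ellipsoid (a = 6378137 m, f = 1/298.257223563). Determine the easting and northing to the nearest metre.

E 393264 m, N 4477134 m

Zone 36 central meridian λ₀ = 6×36 − 183 = 33°; Δλ = -1.4847°.
Transverse Mercator on WGS84 with k₀ = 0.9996 gives E = 393264.339 m, N = 4477134.170 m.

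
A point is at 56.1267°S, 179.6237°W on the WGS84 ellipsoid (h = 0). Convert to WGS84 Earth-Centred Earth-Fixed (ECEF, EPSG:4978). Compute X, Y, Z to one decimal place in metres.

X -3563061.6 m, Y -23401.4 m, Z -5272317.9 m

WGS84: a = 6378137 m, e² = 0.006694380; N(φ) = a/√(1−e²sin²φ) = 6392904.991 m.
X = (N+h)·cosφ·cosλ = -3563061.558 m; Y = (N+h)·cosφ·sinλ = -23401.363 m; Z = (N(1−e²)+h)·sinφ = -5272317.920 m.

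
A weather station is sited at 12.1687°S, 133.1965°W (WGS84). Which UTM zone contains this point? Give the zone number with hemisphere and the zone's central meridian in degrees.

UTM zone = ⌊(λ + 180)/6⌋ + 1; -133.1965° ∈ [-138°, -132°) → zone 8.
Hemisphere: S (φ < 0).
Central meridian λ₀ = 6×8 − 183 = -135°.

Zone 8S, central meridian -135°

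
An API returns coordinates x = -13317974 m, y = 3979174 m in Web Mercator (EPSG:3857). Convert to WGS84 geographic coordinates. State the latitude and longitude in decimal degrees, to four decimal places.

R = 6378137 m. λ = x/R = -119.63739598°.
φ = 2·arctan(exp(y/R)) − 90° = 2·arctan(1.86615) − 90° = 33.62959900°.

lat 33.6296°, lon -119.6374°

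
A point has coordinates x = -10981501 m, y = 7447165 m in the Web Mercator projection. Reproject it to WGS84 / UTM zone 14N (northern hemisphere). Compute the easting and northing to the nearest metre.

E 522240 m, N 6143490 m

Web Mercator inverse (R = 6378137 m) → φ = 55.43710175°, λ = -98.64850191°.
UTM 14N forward: E = 522239.674 m, N = 6143489.600 m.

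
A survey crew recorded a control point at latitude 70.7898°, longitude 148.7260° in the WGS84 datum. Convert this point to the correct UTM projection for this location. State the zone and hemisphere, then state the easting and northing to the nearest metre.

Longitude 148.7260° lies in the 6° band [144°, 150°), giving zone 55; latitude is north of the equator, so 55N.
Zone 55 central meridian λ₀ = 6×55 − 183 = 147°; Δλ = +1.7260°.
Transverse Mercator on WGS84 with k₀ = 0.9996 gives E = 563376.572 m, N = 7854854.996 m.

Zone 55N: E 563377 m, N 7854855 m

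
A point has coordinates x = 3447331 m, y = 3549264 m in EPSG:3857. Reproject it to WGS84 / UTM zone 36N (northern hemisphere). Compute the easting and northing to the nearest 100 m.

E 304700 m, N 3359900 m

Web Mercator inverse (R = 6378137 m) → φ = 30.35500086°, λ = 30.96790127°.
UTM 36N forward: E = 304689.934 m, N = 3359874.157 m.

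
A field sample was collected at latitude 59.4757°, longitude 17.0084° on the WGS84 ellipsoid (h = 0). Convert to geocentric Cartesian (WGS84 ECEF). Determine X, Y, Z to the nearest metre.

WGS84: a = 6378137 m, e² = 0.006694380; N(φ) = a/√(1−e²sin²φ) = 6394037.822 m.
X = (N+h)·cosφ·cosλ = 3105513.791 m; Y = (N+h)·cosφ·sinλ = 949948.719 m; Z = (N(1−e²)+h)·sinφ = 5471040.539 m.

X 3105514 m, Y 949949 m, Z 5471041 m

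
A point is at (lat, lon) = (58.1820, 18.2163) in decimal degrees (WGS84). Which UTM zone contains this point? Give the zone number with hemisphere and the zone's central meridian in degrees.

UTM zone = ⌊(λ + 180)/6⌋ + 1; 18.2163° ∈ [18°, 24°) → zone 34.
Hemisphere: N (φ ≥ 0).
Central meridian λ₀ = 6×34 − 183 = 21°.

Zone 34N, central meridian 21°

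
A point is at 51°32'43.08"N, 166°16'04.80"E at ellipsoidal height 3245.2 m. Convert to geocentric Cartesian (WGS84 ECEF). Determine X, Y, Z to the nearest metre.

WGS84: a = 6378137 m, e² = 0.006694380; N(φ) = a/√(1−e²sin²φ) = 6391269.532 m.
X = (N+h)·cosφ·cosλ = -3863053.282 m; Y = (N+h)·cosφ·sinλ = 943996.941 m; Z = (N(1−e²)+h)·sinφ = 4974039.688 m.

X -3863053 m, Y 943997 m, Z 4974040 m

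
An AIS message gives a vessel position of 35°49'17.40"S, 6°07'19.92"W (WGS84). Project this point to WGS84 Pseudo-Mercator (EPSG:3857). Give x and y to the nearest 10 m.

Web Mercator is spherical with R = a = 6378137 m.
x = R·λ = 6378137 × -0.106852547 = -681520.187 m.
y = R·ln tan(π/4 + φ/2) = 6378137 × -0.670428961 = -4276087.763 m.

x -681520 m, y -4276090 m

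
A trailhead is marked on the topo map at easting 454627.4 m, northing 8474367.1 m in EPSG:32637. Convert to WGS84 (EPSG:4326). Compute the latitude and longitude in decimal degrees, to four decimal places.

Zone 37N: λ₀ = 39°, k₀ = 0.9996, false easting 500000 m.
Meridian distance M = (N − FN)/k₀ = 8477758.2 m.
Inverse transverse Mercator on WGS84 gives φ = 76.34520023°, λ = 37.27799858°.

lat 76.3452°, lon 37.2780°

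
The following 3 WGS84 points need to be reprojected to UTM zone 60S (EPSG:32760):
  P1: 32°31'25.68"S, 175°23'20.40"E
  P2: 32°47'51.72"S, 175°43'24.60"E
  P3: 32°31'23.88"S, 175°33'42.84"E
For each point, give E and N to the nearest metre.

P1: E 348695 m, N 6400359 m; P2: E 380479 m, N 6370418 m; P3: E 364935 m, N 6400647 m

UTM zone 60S: λ₀ = 177°, k₀ = 0.9996.
P1 (-32.5238°, 175.3890°) → (348695.391, 6400358.784) m.
P2 (-32.7977°, 175.7235°) → (380479.184, 6370418.426) m.
P3 (-32.5233°, 175.5619°) → (364934.893, 6400646.606) m.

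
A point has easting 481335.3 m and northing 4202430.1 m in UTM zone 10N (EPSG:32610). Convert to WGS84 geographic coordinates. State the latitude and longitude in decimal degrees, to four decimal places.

lat 37.9693°, lon -123.2125°

Zone 10N: λ₀ = -123°, k₀ = 0.9996, false easting 500000 m.
Meridian distance M = (N − FN)/k₀ = 4204111.7 m.
Inverse transverse Mercator on WGS84 gives φ = 37.96930005°, λ = -123.21249980°.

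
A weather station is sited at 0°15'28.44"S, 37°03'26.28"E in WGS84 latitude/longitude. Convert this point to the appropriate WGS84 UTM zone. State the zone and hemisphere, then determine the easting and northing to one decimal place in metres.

Zone 37S: E 283786.6 m, N 9971477.8 m

Longitude 37.0573° lies in the 6° band [36°, 42°), giving zone 37; latitude is south of the equator, so 37S.
Zone 37 central meridian λ₀ = 6×37 − 183 = 39°; Δλ = -1.9427°.
Transverse Mercator on WGS84 with k₀ = 0.9996 gives E = 283786.595 m, N = 9971477.795 m.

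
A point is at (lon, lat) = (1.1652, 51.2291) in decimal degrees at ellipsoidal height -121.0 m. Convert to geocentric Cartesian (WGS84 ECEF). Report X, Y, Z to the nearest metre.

X 4001288 m, Y 81384 m, Z 4949450 m

WGS84: a = 6378137 m, e² = 0.006694380; N(φ) = a/√(1−e²sin²φ) = 6391153.922 m.
X = (N+h)·cosφ·cosλ = 4001287.820 m; Y = (N+h)·cosφ·sinλ = 81383.715 m; Z = (N(1−e²)+h)·sinφ = 4949450.431 m.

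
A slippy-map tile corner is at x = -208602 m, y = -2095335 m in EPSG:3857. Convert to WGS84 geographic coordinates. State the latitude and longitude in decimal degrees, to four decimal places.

lat -18.4930°, lon -1.8739°

R = 6378137 m. λ = x/R = -1.87390365°.
φ = 2·arctan(exp(y/R)) − 90° = 2·arctan(0.71999) − 90° = -18.49300122°.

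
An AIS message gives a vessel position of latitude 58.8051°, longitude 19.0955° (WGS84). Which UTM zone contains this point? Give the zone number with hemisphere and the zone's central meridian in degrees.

UTM zone = ⌊(λ + 180)/6⌋ + 1; 19.0955° ∈ [18°, 24°) → zone 34.
Hemisphere: N (φ ≥ 0).
Central meridian λ₀ = 6×34 − 183 = 21°.

Zone 34N, central meridian 21°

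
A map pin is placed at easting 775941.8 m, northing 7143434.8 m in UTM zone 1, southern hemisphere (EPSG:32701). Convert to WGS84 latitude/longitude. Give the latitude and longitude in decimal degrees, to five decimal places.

Zone 1S: λ₀ = -177°, k₀ = 0.9996, false easting 500000 m, false northing 10000000 m.
Meridian distance M = (N − FN)/k₀ = -2857708.3 m.
Inverse transverse Mercator on WGS84 gives φ = -25.80129972°, λ = -174.24799972°.

lat -25.80130°, lon -174.24800°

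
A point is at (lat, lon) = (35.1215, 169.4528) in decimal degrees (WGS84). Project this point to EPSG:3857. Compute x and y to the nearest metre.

x 18863399 m, y 4180405 m

Web Mercator is spherical with R = a = 6378137 m.
x = R·λ = 6378137 × 2.957509287 = 18863399.409 m.
y = R·ln tan(π/4 + φ/2) = 6378137 × 0.655427250 = 4180404.792 m.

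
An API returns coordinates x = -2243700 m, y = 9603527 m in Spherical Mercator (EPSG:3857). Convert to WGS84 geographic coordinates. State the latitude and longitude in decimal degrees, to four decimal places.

lat 64.9816°, lon -20.1555°

R = 6378137 m. λ = x/R = -20.15550003°.
φ = 2·arctan(exp(y/R)) − 90° = 2·arctan(4.50728) − 90° = 64.98160176°.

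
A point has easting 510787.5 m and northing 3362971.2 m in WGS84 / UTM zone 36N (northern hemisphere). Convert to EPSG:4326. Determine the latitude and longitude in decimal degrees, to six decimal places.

lat 30.398700°, lon 33.112300°

Zone 36N: λ₀ = 33°, k₀ = 0.9996, false easting 500000 m.
Meridian distance M = (N − FN)/k₀ = 3364316.9 m.
Inverse transverse Mercator on WGS84 gives φ = 30.39869969°, λ = 33.11229978°.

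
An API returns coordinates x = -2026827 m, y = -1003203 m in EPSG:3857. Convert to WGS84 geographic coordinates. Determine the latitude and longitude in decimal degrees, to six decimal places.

R = 6378137 m. λ = x/R = -18.20729672°.
φ = 2·arctan(exp(y/R)) − 90° = 2·arctan(0.85446) − 90° = -8.97499572°.

lat -8.974996°, lon -18.207297°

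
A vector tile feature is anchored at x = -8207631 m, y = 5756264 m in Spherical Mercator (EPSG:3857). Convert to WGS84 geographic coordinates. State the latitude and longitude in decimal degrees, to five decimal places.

lat 45.84950°, lon -73.73040°

R = 6378137 m. λ = x/R = -73.73040374°.
φ = 2·arctan(exp(y/R)) − 90° = 2·arctan(2.46576) − 90° = 45.84949873°.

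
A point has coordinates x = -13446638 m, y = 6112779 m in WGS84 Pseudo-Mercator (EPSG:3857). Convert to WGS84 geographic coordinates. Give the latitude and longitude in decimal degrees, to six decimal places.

R = 6378137 m. λ = x/R = -120.79320435°.
φ = 2·arctan(exp(y/R)) − 90° = 2·arctan(2.60751) − 90° = 48.03559729°.

lat 48.035597°, lon -120.793204°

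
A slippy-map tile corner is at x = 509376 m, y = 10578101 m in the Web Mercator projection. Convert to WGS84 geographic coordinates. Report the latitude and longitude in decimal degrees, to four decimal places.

R = 6378137 m. λ = x/R = 4.57580246°.
φ = 2·arctan(exp(y/R)) − 90° = 2·arctan(5.25140) − 90° = 68.43700154°.

lat 68.4370°, lon 4.5758°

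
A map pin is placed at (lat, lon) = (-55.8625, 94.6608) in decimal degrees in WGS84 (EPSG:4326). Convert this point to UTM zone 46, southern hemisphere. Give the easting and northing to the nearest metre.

E 603943 m, N 3807977 m

Zone 46 central meridian λ₀ = 6×46 − 183 = 93°; Δλ = +1.6608°.
Transverse Mercator on WGS84 with k₀ = 0.9996 gives E = 603942.537 m, N = 3807976.588 m.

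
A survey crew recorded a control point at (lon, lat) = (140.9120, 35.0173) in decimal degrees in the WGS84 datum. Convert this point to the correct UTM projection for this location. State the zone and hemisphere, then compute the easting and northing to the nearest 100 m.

Longitude 140.9120° lies in the 6° band [138°, 144°), giving zone 54; latitude is north of the equator, so 54N.
Zone 54 central meridian λ₀ = 6×54 − 183 = 141°; Δλ = -0.0880°.
Transverse Mercator on WGS84 with k₀ = 0.9996 gives E = 491971.544 m, N = 3874965.109 m.

Zone 54N: E 492000 m, N 3875000 m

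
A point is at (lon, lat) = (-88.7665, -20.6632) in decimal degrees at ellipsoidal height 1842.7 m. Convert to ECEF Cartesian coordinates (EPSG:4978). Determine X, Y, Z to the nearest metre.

WGS84: a = 6378137 m, e² = 0.006694380; N(φ) = a/√(1−e²sin²φ) = 6380797.021 m.
X = (N+h)·cosφ·cosλ = 128560.162 m; Y = (N+h)·cosφ·sinλ = -5970666.132 m; Z = (N(1−e²)+h)·sinφ = -2237194.128 m.

X 128560 m, Y -5970666 m, Z -2237194 m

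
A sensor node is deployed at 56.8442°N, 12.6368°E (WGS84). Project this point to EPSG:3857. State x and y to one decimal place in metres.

Web Mercator is spherical with R = a = 6378137 m.
x = R·λ = 6378137 × 0.220553767 = 1406722.141 m.
y = R·ln tan(π/4 + φ/2) = 6378137 × 1.211692529 = 7728340.9503 m.

x 1406722.1 m, y 7728341.0 m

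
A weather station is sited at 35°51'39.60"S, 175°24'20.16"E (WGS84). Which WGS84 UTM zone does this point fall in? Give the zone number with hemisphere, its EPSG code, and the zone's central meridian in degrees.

UTM zone = ⌊(λ + 180)/6⌋ + 1; 175.4056° ∈ [174°, 180°) → zone 60.
Hemisphere: S (φ < 0).
Central meridian λ₀ = 6×60 − 183 = 177°.
EPSG code: 32760.

Zone 60S (EPSG:32760), central meridian 177°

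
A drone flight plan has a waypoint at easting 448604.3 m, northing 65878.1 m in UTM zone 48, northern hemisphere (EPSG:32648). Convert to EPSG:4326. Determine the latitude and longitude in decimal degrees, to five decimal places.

Zone 48N: λ₀ = 105°, k₀ = 0.9996, false easting 500000 m.
Meridian distance M = (N − FN)/k₀ = 65904.5 m.
Inverse transverse Mercator on WGS84 gives φ = 0.59600012°, λ = 104.53810003°.

lat 0.59600°, lon 104.53810°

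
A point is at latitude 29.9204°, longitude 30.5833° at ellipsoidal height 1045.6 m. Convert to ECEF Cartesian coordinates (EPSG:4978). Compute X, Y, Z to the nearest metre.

X 4763797 m, Y 2815428 m, Z 3163251 m

WGS84: a = 6378137 m, e² = 0.006694380; N(φ) = a/√(1−e²sin²φ) = 6383455.188 m.
X = (N+h)·cosφ·cosλ = 4763796.619 m; Y = (N+h)·cosφ·sinλ = 2815427.654 m; Z = (N(1−e²)+h)·sinφ = 3163250.579 m.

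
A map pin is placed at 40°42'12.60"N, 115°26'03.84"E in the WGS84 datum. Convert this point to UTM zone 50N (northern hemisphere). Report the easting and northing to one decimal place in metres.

Zone 50 central meridian λ₀ = 6×50 − 183 = 117°; Δλ = -1.5656°.
Transverse Mercator on WGS84 with k₀ = 0.9996 gives E = 367739.877 m, N = 4507022.180 m.

E 367739.9 m, N 4507022.2 m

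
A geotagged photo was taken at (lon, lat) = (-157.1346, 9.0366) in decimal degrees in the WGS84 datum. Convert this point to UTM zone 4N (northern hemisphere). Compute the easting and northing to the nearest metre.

E 705048 m, N 999423 m

Zone 4 central meridian λ₀ = 6×4 − 183 = -159°; Δλ = +1.8654°.
Transverse Mercator on WGS84 with k₀ = 0.9996 gives E = 705047.573 m, N = 999422.983 m.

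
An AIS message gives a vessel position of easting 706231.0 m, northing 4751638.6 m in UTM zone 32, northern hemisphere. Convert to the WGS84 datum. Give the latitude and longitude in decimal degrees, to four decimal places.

Zone 32N: λ₀ = 9°, k₀ = 0.9996, false easting 500000 m.
Meridian distance M = (N − FN)/k₀ = 4753540.0 m.
Inverse transverse Mercator on WGS84 gives φ = 42.88949984°, λ = 11.52559968°.

lat 42.8895°, lon 11.5256°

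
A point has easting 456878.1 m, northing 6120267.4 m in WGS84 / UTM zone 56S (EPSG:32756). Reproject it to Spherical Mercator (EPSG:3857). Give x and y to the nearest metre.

x 16979239 m, y -4171956 m

Unproject from UTM 56S (λ₀ = 153°) → φ = -35.05940040°, λ = 152.52709964°.
Web Mercator (R = 6378137 m): x = 16979239.064 m, y = -4171956.354 m.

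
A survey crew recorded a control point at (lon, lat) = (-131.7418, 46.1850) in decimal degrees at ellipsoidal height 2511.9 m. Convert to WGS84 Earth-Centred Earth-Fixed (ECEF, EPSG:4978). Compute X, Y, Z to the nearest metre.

WGS84: a = 6378137 m, e² = 0.006694380; N(φ) = a/√(1−e²sin²φ) = 6389281.976 m.
X = (N+h)·cosφ·cosλ = -2946216.397 m; Y = (N+h)·cosφ·sinλ = -3301907.699 m; Z = (N(1−e²)+h)·sinφ = 4581320.658 m.

X -2946216 m, Y -3301908 m, Z 4581321 m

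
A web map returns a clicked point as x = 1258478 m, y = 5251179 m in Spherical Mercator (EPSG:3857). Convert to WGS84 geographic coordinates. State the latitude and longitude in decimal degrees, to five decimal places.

lat 42.59930°, lon 11.30510°

R = 6378137 m. λ = x/R = 11.30510022°.
φ = 2·arctan(exp(y/R)) − 90° = 2·arctan(2.27803) − 90° = 42.59930169°.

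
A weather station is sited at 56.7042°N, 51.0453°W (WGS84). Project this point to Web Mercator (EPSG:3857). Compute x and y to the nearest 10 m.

x -5682340 m, y 7699900 m

Web Mercator is spherical with R = a = 6378137 m.
x = R·λ = 6378137 × -0.890908553 = -5682336.803 m.
y = R·ln tan(π/4 + φ/2) = 6378137 × 1.207233164 = 7699898.508 m.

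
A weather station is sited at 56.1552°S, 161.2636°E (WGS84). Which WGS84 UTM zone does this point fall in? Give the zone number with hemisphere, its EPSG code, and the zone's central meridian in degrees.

UTM zone = ⌊(λ + 180)/6⌋ + 1; 161.2636° ∈ [156°, 162°) → zone 57.
Hemisphere: S (φ < 0).
Central meridian λ₀ = 6×57 − 183 = 159°.
EPSG code: 32757.

Zone 57S (EPSG:32757), central meridian 159°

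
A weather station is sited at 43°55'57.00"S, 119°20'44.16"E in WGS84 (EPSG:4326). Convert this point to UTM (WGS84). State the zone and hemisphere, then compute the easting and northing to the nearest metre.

Zone 50S: E 688272 m, N 5132950 m

Longitude 119.3456° lies in the 6° band [114°, 120°), giving zone 50; latitude is south of the equator, so 50S.
Zone 50 central meridian λ₀ = 6×50 − 183 = 117°; Δλ = +2.3456°.
Transverse Mercator on WGS84 with k₀ = 0.9996 gives E = 688271.508 m, N = 5132949.639 m.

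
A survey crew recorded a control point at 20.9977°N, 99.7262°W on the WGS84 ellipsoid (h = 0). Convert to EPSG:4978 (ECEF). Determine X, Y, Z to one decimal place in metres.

X -1006402.6 m, Y -5871530.2 m, Z 2271157.3 m

WGS84: a = 6378137 m, e² = 0.006694380; N(φ) = a/√(1−e²sin²φ) = 6380879.975 m.
X = (N+h)·cosφ·cosλ = -1006402.609 m; Y = (N+h)·cosφ·sinλ = -5871530.176 m; Z = (N(1−e²)+h)·sinφ = 2271157.282 m.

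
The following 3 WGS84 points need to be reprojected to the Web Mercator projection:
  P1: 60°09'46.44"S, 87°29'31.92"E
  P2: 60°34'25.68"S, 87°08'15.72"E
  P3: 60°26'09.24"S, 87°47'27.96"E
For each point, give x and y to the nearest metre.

P1: x 9739587 m, y -8436095 m; P2: x 9700124 m, y -8528611 m; P3: x 9772861 m, y -8497432 m

Web Mercator: x = R·λ, y = R·ln tan(π/4+φ/2), R = 6378137 m.
P1 (-60.1629°, 87.4922°) → (9739587.152, -8436095.423) m.
P2 (-60.5738°, 87.1377°) → (9700124.393, -8528611.278) m.
P3 (-60.4359°, 87.7911°) → (9772860.548, -8497432.262) m.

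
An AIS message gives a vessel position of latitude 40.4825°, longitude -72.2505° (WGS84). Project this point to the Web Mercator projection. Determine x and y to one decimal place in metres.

Web Mercator is spherical with R = a = 6378137 m.
x = R·λ = 6378137 × -1.261009111 = -8042888.870 m.
y = R·ln tan(π/4 + φ/2) = 6378137 × 0.773941921 = 4936307.601 m.

x -8042888.9 m, y 4936307.6 m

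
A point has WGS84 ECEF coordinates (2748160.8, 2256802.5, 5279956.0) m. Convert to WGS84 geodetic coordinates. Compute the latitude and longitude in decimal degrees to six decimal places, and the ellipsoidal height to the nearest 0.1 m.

lat 56.217700°, lon 39.393000°, h 2403.2 m

λ = atan2(Y, X) = 39.39300000°; p = √(X²+Y²) = 3556057.6 m.
Bowring's method on WGS84 (a = 6378137 m, b = 6356752.314 m) gives φ = 56.21769981°, h = 2403.162 m.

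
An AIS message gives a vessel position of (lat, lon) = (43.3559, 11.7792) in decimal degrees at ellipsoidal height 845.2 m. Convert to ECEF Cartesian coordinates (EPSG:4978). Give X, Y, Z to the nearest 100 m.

WGS84: a = 6378137 m, e² = 0.006694380; N(φ) = a/√(1−e²sin²φ) = 6388223.024 m.
X = (N+h)·cosφ·cosλ = 4547685.353 m; Y = (N+h)·cosφ·sinλ = 948338.107 m; Z = (N(1−e²)+h)·sinφ = 4356915.172 m.

X 4547700 m, Y 948300 m, Z 4356900 m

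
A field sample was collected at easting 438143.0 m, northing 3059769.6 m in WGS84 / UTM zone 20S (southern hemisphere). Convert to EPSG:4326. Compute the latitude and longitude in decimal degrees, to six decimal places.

lat -62.587700°, lon -64.204301°

Zone 20S: λ₀ = -63°, k₀ = 0.9996, false easting 500000 m, false northing 10000000 m.
Meridian distance M = (N − FN)/k₀ = -6943007.6 m.
Inverse transverse Mercator on WGS84 gives φ = -62.58769970°, λ = -64.20430086°.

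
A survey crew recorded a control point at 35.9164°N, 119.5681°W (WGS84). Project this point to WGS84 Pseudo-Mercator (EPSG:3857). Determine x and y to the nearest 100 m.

x -13310300 m, y 4289100 m

Web Mercator is spherical with R = a = 6378137 m.
x = R·λ = 6378137 × -2.086857025 = -13310260.007 m.
y = R·ln tan(π/4 + φ/2) = 6378137 × 0.672472891 = 4289124.230 m.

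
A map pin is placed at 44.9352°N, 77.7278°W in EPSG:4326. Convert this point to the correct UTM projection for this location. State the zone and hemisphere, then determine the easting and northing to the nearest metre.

Zone 18N: E 284765 m, N 4979372 m

Longitude -77.7278° lies in the 6° band [-78°, -72°), giving zone 18; latitude is north of the equator, so 18N.
Zone 18 central meridian λ₀ = 6×18 − 183 = -75°; Δλ = -2.7278°.
Transverse Mercator on WGS84 with k₀ = 0.9996 gives E = 284765.145 m, N = 4979372.170 m.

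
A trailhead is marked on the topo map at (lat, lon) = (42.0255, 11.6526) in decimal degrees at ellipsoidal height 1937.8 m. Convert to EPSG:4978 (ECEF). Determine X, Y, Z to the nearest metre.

X 4648718 m, Y 958693 m, Z 4249006 m

WGS84: a = 6378137 m, e² = 0.006694380; N(φ) = a/√(1−e²sin²φ) = 6387726.672 m.
X = (N+h)·cosφ·cosλ = 4648717.646 m; Y = (N+h)·cosφ·sinλ = 958693.078 m; Z = (N(1−e²)+h)·sinφ = 4249005.561 m.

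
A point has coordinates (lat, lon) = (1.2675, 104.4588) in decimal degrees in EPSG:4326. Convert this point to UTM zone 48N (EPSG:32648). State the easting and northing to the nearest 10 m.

Zone 48 central meridian λ₀ = 6×48 − 183 = 105°; Δλ = -0.5412°.
Transverse Mercator on WGS84 with k₀ = 0.9996 gives E = 439791.726 m, N = 140103.353 m.

E 439790 m, N 140100 m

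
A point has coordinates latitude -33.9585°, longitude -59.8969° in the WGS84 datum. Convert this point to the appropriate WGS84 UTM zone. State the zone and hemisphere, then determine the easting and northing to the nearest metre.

Longitude -59.8969° lies in the 6° band [-60°, -54°), giving zone 21; latitude is south of the equator, so 21S.
Zone 21 central meridian λ₀ = 6×21 − 183 = -57°; Δλ = -2.8969°.
Transverse Mercator on WGS84 with k₀ = 0.9996 gives E = 232304.324 m, N = 6238663.291 m.

Zone 21S: E 232304 m, N 6238663 m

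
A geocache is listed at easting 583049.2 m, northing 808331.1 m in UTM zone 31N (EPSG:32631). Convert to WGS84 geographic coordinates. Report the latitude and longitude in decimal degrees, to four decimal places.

lat 7.3122°, lon 3.7524°

Zone 31N: λ₀ = 3°, k₀ = 0.9996, false easting 500000 m.
Meridian distance M = (N − FN)/k₀ = 808654.6 m.
Inverse transverse Mercator on WGS84 gives φ = 7.31219972°, λ = 3.75239982°.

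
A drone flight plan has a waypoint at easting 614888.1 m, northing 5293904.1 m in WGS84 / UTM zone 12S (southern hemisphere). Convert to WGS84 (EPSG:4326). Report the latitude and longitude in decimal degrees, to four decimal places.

Zone 12S: λ₀ = -111°, k₀ = 0.9996, false easting 500000 m, false northing 10000000 m.
Meridian distance M = (N − FN)/k₀ = -4707979.1 m.
Inverse transverse Mercator on WGS84 gives φ = -42.49870036°, λ = -109.60179977°.

lat -42.4987°, lon -109.6018°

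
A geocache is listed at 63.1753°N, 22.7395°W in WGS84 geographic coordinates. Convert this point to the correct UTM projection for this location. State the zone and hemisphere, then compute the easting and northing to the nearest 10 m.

Zone 27N: E 412430 m, N 7006310 m

Longitude -22.7395° lies in the 6° band [-24°, -18°), giving zone 27; latitude is north of the equator, so 27N.
Zone 27 central meridian λ₀ = 6×27 − 183 = -21°; Δλ = -1.7395°.
Transverse Mercator on WGS84 with k₀ = 0.9996 gives E = 412426.614 m, N = 7006307.313 m.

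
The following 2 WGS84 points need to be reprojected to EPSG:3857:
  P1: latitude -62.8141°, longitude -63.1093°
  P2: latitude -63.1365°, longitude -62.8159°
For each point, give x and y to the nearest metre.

P1: x -7025295 m, y -9054812 m; P2: x -6992634 m, y -9133800 m

Web Mercator: x = R·λ, y = R·ln tan(π/4+φ/2), R = 6378137 m.
P1 (-62.8141°, -63.1093°) → (-7025295.140, -9054812.249) m.
P2 (-63.1365°, -62.8159°) → (-6992634.002, -9133799.538) m.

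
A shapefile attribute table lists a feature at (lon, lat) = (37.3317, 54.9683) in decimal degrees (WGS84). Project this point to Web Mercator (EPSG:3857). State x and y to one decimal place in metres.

x 4155745.8 m, y 7355716.2 m

Web Mercator is spherical with R = a = 6378137 m.
x = R·λ = 6378137 × 0.651561080 = 4155745.834 m.
y = R·ln tan(π/4 + φ/2) = 6378137 × 1.153270339 = 7355716.218 m.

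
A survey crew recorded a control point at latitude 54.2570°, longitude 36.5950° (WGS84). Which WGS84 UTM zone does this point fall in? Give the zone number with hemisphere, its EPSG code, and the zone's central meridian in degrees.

UTM zone = ⌊(λ + 180)/6⌋ + 1; 36.5950° ∈ [36°, 42°) → zone 37.
Hemisphere: N (φ ≥ 0).
Central meridian λ₀ = 6×37 − 183 = 39°.
EPSG code: 32637.

Zone 37N (EPSG:32637), central meridian 39°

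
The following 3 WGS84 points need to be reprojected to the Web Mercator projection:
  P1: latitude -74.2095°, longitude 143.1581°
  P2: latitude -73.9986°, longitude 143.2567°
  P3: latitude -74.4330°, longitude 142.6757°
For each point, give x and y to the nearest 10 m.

Web Mercator: x = R·λ, y = R·ln tan(π/4+φ/2), R = 6378137 m.
P1 (-74.2095°, 143.1581°) → (15936286.795, -12600698.603) m.
P2 (-73.9986°, 143.2567°) → (15947262.897, -12514979.830) m.
P3 (-74.4330°, 142.6757°) → (15882586.273, -12692764.955) m.

P1: x 15936290 m, y -12600700 m; P2: x 15947260 m, y -12514980 m; P3: x 15882590 m, y -12692760 m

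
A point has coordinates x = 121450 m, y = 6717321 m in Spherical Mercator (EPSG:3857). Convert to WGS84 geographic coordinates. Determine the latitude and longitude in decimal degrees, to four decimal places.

lat 51.5397°, lon 1.0910°

R = 6378137 m. λ = x/R = 1.09100391°.
φ = 2·arctan(exp(y/R)) − 90° = 2·arctan(2.86675) − 90° = 51.53969764°.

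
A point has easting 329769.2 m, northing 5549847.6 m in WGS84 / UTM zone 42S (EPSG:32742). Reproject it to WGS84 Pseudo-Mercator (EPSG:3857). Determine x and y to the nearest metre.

Unproject from UTM 42S (λ₀ = 69°) → φ = -40.18450018°, λ = 67.00040053°.
Web Mercator (R = 6378137 m): x = 7458450.470 m, y = -4892789.677 m.

x 7458450 m, y -4892790 m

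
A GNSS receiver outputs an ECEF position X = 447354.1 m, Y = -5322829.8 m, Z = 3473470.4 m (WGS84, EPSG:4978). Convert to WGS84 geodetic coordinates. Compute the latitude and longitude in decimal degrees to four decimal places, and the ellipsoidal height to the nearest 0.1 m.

λ = atan2(Y, X) = -85.19589988°; p = √(X²+Y²) = 5341595.5 m.
Bowring's method on WGS84 (a = 6378137 m, b = 6356752.314 m) gives φ = 33.21079970°, h = -131.584 m.

lat 33.2108°, lon -85.1959°, h -131.6 m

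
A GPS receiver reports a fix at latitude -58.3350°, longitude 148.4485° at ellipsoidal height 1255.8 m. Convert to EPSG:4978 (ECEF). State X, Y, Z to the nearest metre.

X -2860754 m, Y 1756611 m, Z -5406487 m

WGS84: a = 6378137 m, e² = 0.006694380; N(φ) = a/√(1−e²sin²φ) = 6393659.123 m.
X = (N+h)·cosφ·cosλ = -2860754.231 m; Y = (N+h)·cosφ·sinλ = 1756611.385 m; Z = (N(1−e²)+h)·sinφ = -5406486.569 m.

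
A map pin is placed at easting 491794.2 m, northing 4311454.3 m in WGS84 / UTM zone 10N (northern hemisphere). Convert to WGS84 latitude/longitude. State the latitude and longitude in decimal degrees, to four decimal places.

lat 38.9520°, lon -123.0947°

Zone 10N: λ₀ = -123°, k₀ = 0.9996, false easting 500000 m.
Meridian distance M = (N − FN)/k₀ = 4313179.6 m.
Inverse transverse Mercator on WGS84 gives φ = 38.95200039°, λ = -123.09470026°.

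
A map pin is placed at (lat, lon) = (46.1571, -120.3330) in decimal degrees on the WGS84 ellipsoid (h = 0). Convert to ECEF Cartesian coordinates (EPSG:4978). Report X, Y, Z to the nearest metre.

X -2235110 m, Y -3819880 m, Z 4577361 m

WGS84: a = 6378137 m, e² = 0.006694380; N(φ) = a/√(1−e²sin²φ) = 6389271.534 m.
X = (N+h)·cosφ·cosλ = -2235109.709 m; Y = (N+h)·cosφ·sinλ = -3819879.511 m; Z = (N(1−e²)+h)·sinφ = 4577360.508 m.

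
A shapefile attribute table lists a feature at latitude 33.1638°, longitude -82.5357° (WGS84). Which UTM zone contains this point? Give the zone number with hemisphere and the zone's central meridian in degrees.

Zone 17N, central meridian -81°

UTM zone = ⌊(λ + 180)/6⌋ + 1; -82.5357° ∈ [-84°, -78°) → zone 17.
Hemisphere: N (φ ≥ 0).
Central meridian λ₀ = 6×17 − 183 = -81°.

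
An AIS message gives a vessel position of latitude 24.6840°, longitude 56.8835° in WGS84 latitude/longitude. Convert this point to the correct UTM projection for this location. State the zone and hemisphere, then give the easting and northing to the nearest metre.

Zone 40N: E 488214 m, N 2729963 m

Longitude 56.8835° lies in the 6° band [54°, 60°), giving zone 40; latitude is north of the equator, so 40N.
Zone 40 central meridian λ₀ = 6×40 − 183 = 57°; Δλ = -0.1165°.
Transverse Mercator on WGS84 with k₀ = 0.9996 gives E = 488214.124 m, N = 2729963.262 m.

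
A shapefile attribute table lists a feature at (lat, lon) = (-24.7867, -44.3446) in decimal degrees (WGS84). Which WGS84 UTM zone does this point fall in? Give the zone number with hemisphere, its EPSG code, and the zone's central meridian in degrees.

UTM zone = ⌊(λ + 180)/6⌋ + 1; -44.3446° ∈ [-48°, -42°) → zone 23.
Hemisphere: S (φ < 0).
Central meridian λ₀ = 6×23 − 183 = -45°.
EPSG code: 32723.

Zone 23S (EPSG:32723), central meridian -45°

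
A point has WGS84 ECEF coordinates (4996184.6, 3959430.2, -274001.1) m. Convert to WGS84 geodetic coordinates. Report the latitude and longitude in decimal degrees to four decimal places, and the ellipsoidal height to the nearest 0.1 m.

lat -2.4777°, lon 38.3965°, h 2656.9 m

λ = atan2(Y, X) = 38.39649988°; p = √(X²+Y²) = 6374868.5 m.
Bowring's method on WGS84 (a = 6378137 m, b = 6356752.314 m) gives φ = -2.47770024°, h = 2656.872 m.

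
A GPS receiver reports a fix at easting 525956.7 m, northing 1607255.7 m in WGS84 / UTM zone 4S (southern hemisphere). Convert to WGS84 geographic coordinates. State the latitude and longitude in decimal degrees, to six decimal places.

lat -75.617800°, lon -158.063801°

Zone 4S: λ₀ = -159°, k₀ = 0.9996, false easting 500000 m, false northing 10000000 m.
Meridian distance M = (N − FN)/k₀ = -8396102.7 m.
Inverse transverse Mercator on WGS84 gives φ = -75.61779961°, λ = -158.06380058°.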